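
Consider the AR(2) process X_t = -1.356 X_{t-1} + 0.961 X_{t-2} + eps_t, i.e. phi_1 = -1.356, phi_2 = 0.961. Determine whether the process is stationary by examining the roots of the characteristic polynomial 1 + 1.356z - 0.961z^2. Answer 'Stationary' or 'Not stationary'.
\text{Not stationary}

The AR(p) characteristic polynomial is P(z) = 1 + 1.356z - 0.961z^2.
Stationarity requires all roots to lie outside the unit circle, i.e. |z| > 1 for every root.
Set 1 + (1.356) z + (-0.961) z^2 = 0, i.e. a z^2 + b z + c = 0 with a = -0.961, b = 1.356, c = 1.
Discriminant D = b^2 - 4ac = (1.356)^2 - 4*(-0.961)*1 = 1.838736 - (-3.844) = 5.682736.
D >= 0, so the roots are real: z = (-b +/- sqrt(D)) / (2a) = (-1.356 +/- 2.383849) / (-1.922).
  z_1 = (-1.356 + 2.383849) / (-1.922) = -0.5348,   |z_1| = 0.5348.
  z_2 = (-1.356 - 2.383849) / (-1.922) = 1.9458,   |z_2| = 1.9458.
Moduli of all roots: 0.5348, 1.9458.
All moduli strictly greater than 1? No.
Verdict: Not stationary.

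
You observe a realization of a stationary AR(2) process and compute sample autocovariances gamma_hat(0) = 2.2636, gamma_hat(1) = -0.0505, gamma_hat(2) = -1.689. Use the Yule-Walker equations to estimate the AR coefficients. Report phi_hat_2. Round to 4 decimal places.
\hat\phi_{2} = -0.7470

The Yule-Walker equations for an AR(p) process read, in matrix form,
  Gamma_p phi = r_p,   with   (Gamma_p)_{ij} = gamma(|i - j|),
                       (r_p)_i = gamma(i),   i,j = 1..p.
Substitute the sample gammas (Toeplitz matrix and right-hand side of size 2):
  Gamma_p = [[2.2636, -0.0505], [-0.0505, 2.2636]]
  r_p     = [-0.0505, -1.689]
Written out:
  2.2636 phi_1 - 0.0505 phi_2 = -0.0505
  -0.0505 phi_1 + 2.2636 phi_2 = -1.689
Solve by Cramer's rule:
  det = gamma(0)^2 - gamma(1)^2 = (2.2636)^2 - (-0.0505)^2 = 5.12388496 - 0.00255025 = 5.12133471
  phi_hat_1 = [gamma(1) gamma(0) - gamma(1) gamma(2)] / det = [(-0.0505)(2.2636) - (-0.0505)(-1.689)] / 5.12133471 = -0.1996063 / 5.12133471 = -0.039
  phi_hat_2 = [gamma(0) gamma(2) - gamma(1)^2] / det = [(2.2636)(-1.689) - (-0.0505)^2] / 5.12133471 = -3.82577065 / 5.12133471 = -0.747
So phi_hat = [-0.0390, -0.7470].
Therefore phi_hat_2 = -0.7470.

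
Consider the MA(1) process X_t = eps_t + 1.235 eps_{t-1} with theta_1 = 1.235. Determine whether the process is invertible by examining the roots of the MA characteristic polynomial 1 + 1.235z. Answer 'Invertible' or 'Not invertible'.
\text{Not invertible}

The MA(q) characteristic polynomial is P(z) = 1 + 1.235z.
Invertibility requires all roots to lie outside the unit circle, i.e. |z| > 1 for every root.
This is linear in z: 1 + (1.235) z = 0  =>  z = -1/(1.235) = -0.809717,  |z| = 0.809717.
Moduli of all roots: 0.8097.
All moduli strictly greater than 1? No.
Verdict: Not invertible.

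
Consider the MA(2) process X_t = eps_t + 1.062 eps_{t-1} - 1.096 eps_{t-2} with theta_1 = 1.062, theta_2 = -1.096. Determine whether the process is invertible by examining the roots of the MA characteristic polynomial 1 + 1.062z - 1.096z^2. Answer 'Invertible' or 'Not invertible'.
\text{Not invertible}

The MA(q) characteristic polynomial is P(z) = 1 + 1.062z - 1.096z^2.
Invertibility requires all roots to lie outside the unit circle, i.e. |z| > 1 for every root.
Set 1 + (1.062) z + (-1.096) z^2 = 0, i.e. a z^2 + b z + c = 0 with a = -1.096, b = 1.062, c = 1.
Discriminant D = b^2 - 4ac = (1.062)^2 - 4*(-1.096)*1 = 1.127844 - (-4.384) = 5.511844.
D >= 0, so the roots are real: z = (-b +/- sqrt(D)) / (2a) = (-1.062 +/- 2.347732) / (-2.192).
  z_1 = (-1.062 + 2.347732) / (-2.192) = -0.5866,   |z_1| = 0.5866.
  z_2 = (-1.062 - 2.347732) / (-2.192) = 1.5555,   |z_2| = 1.5555.
Moduli of all roots: 0.5866, 1.5555.
All moduli strictly greater than 1? No.
Verdict: Not invertible.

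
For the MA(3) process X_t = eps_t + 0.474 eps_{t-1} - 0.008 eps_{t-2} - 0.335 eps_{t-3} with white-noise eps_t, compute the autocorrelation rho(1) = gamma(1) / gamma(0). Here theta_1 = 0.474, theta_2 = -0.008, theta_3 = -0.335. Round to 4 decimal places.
\rho(1) = 0.3537

For an MA(q) process with theta_0 = 1, the autocovariance is
  gamma(k) = sigma^2 * sum_{i=0..q-k} theta_i * theta_{i+k},
and rho(k) = gamma(k) / gamma(0). Sigma^2 cancels.
  numerator   = (1)*(0.474) + (0.474)*(-0.008) + (-0.008)*(-0.335) = 0.472888.
  denominator = (1)^2 + (0.474)^2 + (-0.008)^2 + (-0.335)^2 = 1.336965.
  rho(1) = 0.472888 / 1.336965 = 0.3537.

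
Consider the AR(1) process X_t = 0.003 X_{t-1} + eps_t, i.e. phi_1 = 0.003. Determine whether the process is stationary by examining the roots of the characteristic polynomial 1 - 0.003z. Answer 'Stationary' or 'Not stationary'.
\text{Stationary}

The AR(p) characteristic polynomial is P(z) = 1 - 0.003z.
Stationarity requires all roots to lie outside the unit circle, i.e. |z| > 1 for every root.
This is linear in z: 1 + (-0.003) z = 0  =>  z = -1/(-0.003) = 333.333333,  |z| = 333.333333.
Moduli of all roots: 333.3333.
All moduli strictly greater than 1? Yes.
Verdict: Stationary.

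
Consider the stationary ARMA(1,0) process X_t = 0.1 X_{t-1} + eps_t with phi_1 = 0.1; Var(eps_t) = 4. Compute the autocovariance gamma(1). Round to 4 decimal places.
\gamma(1) = 0.4040

Multiply the model equation by X_{t-k} and take expectations. With theta_0 = psi_0 = 1 and psi_j the MA(infinity) weights, this gives
  gamma(k) - sum_i phi_i gamma(k-i) = c_k,
  c_k = sigma^2 * sum_{j=k..q} theta_j psi_{j-k}   (c_k = 0 for k > q),
using gamma(-m) = gamma(m).
Pure AR (q = 0): c_0 = sigma^2 = 4, c_k = 0 for k >= 1.
Equations for k = 0 and k = 1 (AR order 1):
  gamma(0) = phi_1 gamma(1) + c_0
  gamma(1) = phi_1 gamma(0) + c_1
Substituting the second into the first: gamma(0) (1 - phi_1^2) = c_0 + phi_1 c_1, so
  gamma(0) = c_0 / (1 - phi_1^2) = 4 / (1 - (0.1)^2) = 4 / 0.99 = 4.040404.
  gamma(1) = phi_1 gamma(0) = (0.1)(4.040404) = 0.40404.
Therefore gamma(1) = 0.4040 (to 4 decimal places).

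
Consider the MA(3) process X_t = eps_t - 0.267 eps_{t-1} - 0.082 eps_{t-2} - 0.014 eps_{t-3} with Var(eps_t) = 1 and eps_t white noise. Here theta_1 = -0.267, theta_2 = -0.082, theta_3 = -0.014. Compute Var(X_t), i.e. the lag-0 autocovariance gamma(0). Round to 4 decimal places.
\gamma(0) = 1.0782

For an MA(q) process X_t = eps_t + sum_i theta_i eps_{t-i} with
Var(eps_t) = sigma^2, the variance is
  gamma(0) = sigma^2 * (1 + sum_i theta_i^2).
  sum_i theta_i^2 = (-0.267)^2 + (-0.082)^2 + (-0.014)^2 = 0.071289 + 0.006724 + 0.000196 = 0.078209.
  gamma(0) = 1 * (1 + 0.078209) = 1 * 1.078209 = 1.078209, which rounds to 1.0782.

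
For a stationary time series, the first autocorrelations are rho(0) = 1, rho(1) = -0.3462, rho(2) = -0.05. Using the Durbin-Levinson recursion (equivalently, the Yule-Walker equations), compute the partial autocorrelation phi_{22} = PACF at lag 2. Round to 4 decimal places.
\phi_{22} = -0.1930

The PACF at lag k is phi_{kk}, the last component of the solution
to the Yule-Walker system G_k phi = r_k where
  (G_k)_{ij} = rho(|i - j|), (r_k)_i = rho(i), i,j = 1..k.
Equivalently, Durbin-Levinson gives phi_{kk} iteratively:
  phi_{11} = rho(1)
  phi_{kk} = [rho(k) - sum_{j=1..k-1} phi_{k-1,j} rho(k-j)]
            / [1 - sum_{j=1..k-1} phi_{k-1,j} rho(j)],
  phi_{k,j} = phi_{k-1,j} - phi_{kk} phi_{k-1,k-j},  j = 1..k-1.
Step k = 1:
  phi_11 = rho(1) = -0.3462.
Step k = 2:
  phi_22 = [rho(2) - phi_11 rho(1)] / [1 - phi_11 rho(1)] = [-0.05 - (-0.3462)(-0.3462)] / [1 - (-0.3462)(-0.3462)]
         = -0.16985444 / 0.88014556 = -0.193.
Therefore phi_{22} = -0.1930.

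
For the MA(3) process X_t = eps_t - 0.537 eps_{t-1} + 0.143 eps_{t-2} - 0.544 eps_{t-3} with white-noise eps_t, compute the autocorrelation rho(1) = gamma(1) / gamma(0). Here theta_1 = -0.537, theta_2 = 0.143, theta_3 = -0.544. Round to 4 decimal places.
\rho(1) = -0.4310

For an MA(q) process with theta_0 = 1, the autocovariance is
  gamma(k) = sigma^2 * sum_{i=0..q-k} theta_i * theta_{i+k},
and rho(k) = gamma(k) / gamma(0). Sigma^2 cancels.
  numerator   = (1)*(-0.537) + (-0.537)*(0.143) + (0.143)*(-0.544) = -0.691583.
  denominator = (1)^2 + (-0.537)^2 + (0.143)^2 + (-0.544)^2 = 1.604754.
  rho(1) = -0.691583 / 1.604754 = -0.4310.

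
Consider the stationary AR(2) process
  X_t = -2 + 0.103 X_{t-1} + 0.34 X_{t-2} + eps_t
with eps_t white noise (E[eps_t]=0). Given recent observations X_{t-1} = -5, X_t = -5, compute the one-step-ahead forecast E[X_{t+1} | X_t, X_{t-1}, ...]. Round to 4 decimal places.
E[X_{t+1} \mid \mathcal F_t] = -4.2150

For an AR(p) model X_t = c + sum_i phi_i X_{t-i} + eps_t, the
one-step-ahead conditional mean is
  E[X_{t+1} | X_t, ...] = c + sum_i phi_i X_{t+1-i}.
Substitute known values:
  E[X_{t+1} | ...] = -2 + (0.103) * (-5) + (0.34) * (-5)
                   = -4.2150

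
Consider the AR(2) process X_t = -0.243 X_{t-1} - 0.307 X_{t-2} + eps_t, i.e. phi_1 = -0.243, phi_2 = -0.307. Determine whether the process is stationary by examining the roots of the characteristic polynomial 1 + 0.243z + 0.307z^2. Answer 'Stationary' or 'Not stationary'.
\text{Stationary}

The AR(p) characteristic polynomial is P(z) = 1 + 0.243z + 0.307z^2.
Stationarity requires all roots to lie outside the unit circle, i.e. |z| > 1 for every root.
Set 1 + (0.243) z + (0.307) z^2 = 0, i.e. a z^2 + b z + c = 0 with a = 0.307, b = 0.243, c = 1.
Discriminant D = b^2 - 4ac = (0.243)^2 - 4*(0.307)*1 = 0.059049 - (1.228) = -1.168951.
D < 0, so the roots are the complex-conjugate pair z = (-b +/- i sqrt(-D)) / (2a) = -0.3958 +/- 1.7609i.
For a conjugate pair |z|^2 = z * conj(z) = (product of roots) = c/a = 1/(0.307) = 3.257329, so |z| = sqrt(3.257329) = 1.8048 for both roots.
Moduli of all roots: 1.8048, 1.8048.
All moduli strictly greater than 1? Yes.
Verdict: Stationary.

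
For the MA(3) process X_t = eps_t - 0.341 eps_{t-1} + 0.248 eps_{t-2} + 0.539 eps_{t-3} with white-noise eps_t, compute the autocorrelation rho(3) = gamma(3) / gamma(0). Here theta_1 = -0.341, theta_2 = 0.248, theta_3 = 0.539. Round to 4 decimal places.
\rho(3) = 0.3671

For an MA(q) process with theta_0 = 1, the autocovariance is
  gamma(k) = sigma^2 * sum_{i=0..q-k} theta_i * theta_{i+k},
and rho(k) = gamma(k) / gamma(0). Sigma^2 cancels.
  numerator   = (1)*(0.539) = 0.539.
  denominator = (1)^2 + (-0.341)^2 + (0.248)^2 + (0.539)^2 = 1.468306.
  rho(3) = 0.539 / 1.468306 = 0.3671.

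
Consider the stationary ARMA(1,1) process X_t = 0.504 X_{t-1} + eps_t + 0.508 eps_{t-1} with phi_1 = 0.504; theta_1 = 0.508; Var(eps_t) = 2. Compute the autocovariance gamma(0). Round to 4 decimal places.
\gamma(0) = 4.7458

Multiply the model equation by X_{t-k} and take expectations. With theta_0 = psi_0 = 1 and psi_j the MA(infinity) weights, this gives
  gamma(k) - sum_i phi_i gamma(k-i) = c_k,
  c_k = sigma^2 * sum_{j=k..q} theta_j psi_{j-k}   (c_k = 0 for k > q),
using gamma(-m) = gamma(m).
psi-weights needed (psi_j = theta_j + sum_i phi_i psi_{j-i}):
  psi_1 = theta_1 + phi_1 = 0.508 + (0.504) = 1.012
Right-hand sides:
  c_0 = sigma^2 (1 + theta_1 psi_1) = 2 * (1 + (0.508)(1.012)) = 2 * 1.514096 = 3.028192
  c_1 = sigma^2 theta_1 = 2 * (0.508) = 1.016
  c_2 = 0
Equations for k = 0 and k = 1 (AR order 1):
  gamma(0) = phi_1 gamma(1) + c_0
  gamma(1) = phi_1 gamma(0) + c_1
Substituting the second into the first: gamma(0) (1 - phi_1^2) = c_0 + phi_1 c_1, so
  gamma(0) = (c_0 + phi_1 c_1) / (1 - phi_1^2) = (3.028192 + (0.504)(1.016)) / (1 - (0.504)^2) = 3.540256 / 0.745984 = 4.745753.
Therefore gamma(0) = 4.7458 (to 4 decimal places).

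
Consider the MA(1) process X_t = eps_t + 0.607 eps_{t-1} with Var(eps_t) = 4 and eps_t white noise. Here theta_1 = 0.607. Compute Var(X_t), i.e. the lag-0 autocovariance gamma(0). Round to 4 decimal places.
\gamma(0) = 5.4738

For an MA(q) process X_t = eps_t + sum_i theta_i eps_{t-i} with
Var(eps_t) = sigma^2, the variance is
  gamma(0) = sigma^2 * (1 + sum_i theta_i^2).
  sum_i theta_i^2 = (0.607)^2 = 0.368449.
  gamma(0) = 4 * (1 + 0.368449) = 4 * 1.368449 = 5.473796, which rounds to 5.4738.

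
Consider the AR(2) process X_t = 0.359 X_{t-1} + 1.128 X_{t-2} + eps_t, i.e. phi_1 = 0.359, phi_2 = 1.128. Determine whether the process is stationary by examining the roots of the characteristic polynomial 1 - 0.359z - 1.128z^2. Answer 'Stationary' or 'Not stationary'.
\text{Not stationary}

The AR(p) characteristic polynomial is P(z) = 1 - 0.359z - 1.128z^2.
Stationarity requires all roots to lie outside the unit circle, i.e. |z| > 1 for every root.
Set 1 + (-0.359) z + (-1.128) z^2 = 0, i.e. a z^2 + b z + c = 0 with a = -1.128, b = -0.359, c = 1.
Discriminant D = b^2 - 4ac = (-0.359)^2 - 4*(-1.128)*1 = 0.128881 - (-4.512) = 4.640881.
D >= 0, so the roots are real: z = (-b +/- sqrt(D)) / (2a) = (0.359 +/- 2.15427) / (-2.256).
  z_1 = (0.359 + 2.15427) / (-2.256) = -1.114,   |z_1| = 1.114.
  z_2 = (0.359 - 2.15427) / (-2.256) = 0.7958,   |z_2| = 0.7958.
Moduli of all roots: 1.1140, 0.7958.
All moduli strictly greater than 1? No.
Verdict: Not stationary.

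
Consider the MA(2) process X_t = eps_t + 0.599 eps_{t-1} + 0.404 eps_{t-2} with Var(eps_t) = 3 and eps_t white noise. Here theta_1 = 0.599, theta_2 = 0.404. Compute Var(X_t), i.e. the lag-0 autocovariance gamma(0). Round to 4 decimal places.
\gamma(0) = 4.5661

For an MA(q) process X_t = eps_t + sum_i theta_i eps_{t-i} with
Var(eps_t) = sigma^2, the variance is
  gamma(0) = sigma^2 * (1 + sum_i theta_i^2).
  sum_i theta_i^2 = (0.599)^2 + (0.404)^2 = 0.358801 + 0.163216 = 0.522017.
  gamma(0) = 3 * (1 + 0.522017) = 3 * 1.522017 = 4.566051, which rounds to 4.5661.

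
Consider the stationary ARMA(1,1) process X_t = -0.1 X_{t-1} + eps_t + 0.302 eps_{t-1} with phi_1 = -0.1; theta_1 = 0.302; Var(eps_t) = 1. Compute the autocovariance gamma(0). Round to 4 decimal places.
\gamma(0) = 1.0412

Multiply the model equation by X_{t-k} and take expectations. With theta_0 = psi_0 = 1 and psi_j the MA(infinity) weights, this gives
  gamma(k) - sum_i phi_i gamma(k-i) = c_k,
  c_k = sigma^2 * sum_{j=k..q} theta_j psi_{j-k}   (c_k = 0 for k > q),
using gamma(-m) = gamma(m).
psi-weights needed (psi_j = theta_j + sum_i phi_i psi_{j-i}):
  psi_1 = theta_1 + phi_1 = 0.302 + (-0.1) = 0.202
Right-hand sides:
  c_0 = sigma^2 (1 + theta_1 psi_1) = 1 * (1 + (0.302)(0.202)) = 1 * 1.061004 = 1.061004
  c_1 = sigma^2 theta_1 = 1 * (0.302) = 0.302
  c_2 = 0
Equations for k = 0 and k = 1 (AR order 1):
  gamma(0) = phi_1 gamma(1) + c_0
  gamma(1) = phi_1 gamma(0) + c_1
Substituting the second into the first: gamma(0) (1 - phi_1^2) = c_0 + phi_1 c_1, so
  gamma(0) = (c_0 + phi_1 c_1) / (1 - phi_1^2) = (1.061004 + (-0.1)(0.302)) / (1 - (-0.1)^2) = 1.030804 / 0.99 = 1.041216.
Therefore gamma(0) = 1.0412 (to 4 decimal places).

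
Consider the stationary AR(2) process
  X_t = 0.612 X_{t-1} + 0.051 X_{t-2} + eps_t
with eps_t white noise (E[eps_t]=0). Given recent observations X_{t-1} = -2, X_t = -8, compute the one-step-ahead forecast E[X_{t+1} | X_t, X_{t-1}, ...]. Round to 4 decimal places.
E[X_{t+1} \mid \mathcal F_t] = -4.9980

For an AR(p) model X_t = c + sum_i phi_i X_{t-i} + eps_t, the
one-step-ahead conditional mean is
  E[X_{t+1} | X_t, ...] = c + sum_i phi_i X_{t+1-i}.
Substitute known values:
  E[X_{t+1} | ...] = (0.612) * (-8) + (0.051) * (-2)
                   = -4.9980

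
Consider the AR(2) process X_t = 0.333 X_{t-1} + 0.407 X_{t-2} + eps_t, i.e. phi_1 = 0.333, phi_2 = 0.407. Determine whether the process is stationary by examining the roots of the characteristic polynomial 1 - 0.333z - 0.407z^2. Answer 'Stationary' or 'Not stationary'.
\text{Stationary}

The AR(p) characteristic polynomial is P(z) = 1 - 0.333z - 0.407z^2.
Stationarity requires all roots to lie outside the unit circle, i.e. |z| > 1 for every root.
Set 1 + (-0.333) z + (-0.407) z^2 = 0, i.e. a z^2 + b z + c = 0 with a = -0.407, b = -0.333, c = 1.
Discriminant D = b^2 - 4ac = (-0.333)^2 - 4*(-0.407)*1 = 0.110889 - (-1.628) = 1.738889.
D >= 0, so the roots are real: z = (-b +/- sqrt(D)) / (2a) = (0.333 +/- 1.318669) / (-0.814).
  z_1 = (0.333 + 1.318669) / (-0.814) = -2.0291,   |z_1| = 2.0291.
  z_2 = (0.333 - 1.318669) / (-0.814) = 1.2109,   |z_2| = 1.2109.
Moduli of all roots: 2.0291, 1.2109.
All moduli strictly greater than 1? Yes.
Verdict: Stationary.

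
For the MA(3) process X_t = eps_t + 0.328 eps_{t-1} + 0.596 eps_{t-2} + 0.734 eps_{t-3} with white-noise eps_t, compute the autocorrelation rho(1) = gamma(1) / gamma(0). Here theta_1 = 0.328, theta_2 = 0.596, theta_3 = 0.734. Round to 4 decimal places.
\rho(1) = 0.4801

For an MA(q) process with theta_0 = 1, the autocovariance is
  gamma(k) = sigma^2 * sum_{i=0..q-k} theta_i * theta_{i+k},
and rho(k) = gamma(k) / gamma(0). Sigma^2 cancels.
  numerator   = (1)*(0.328) + (0.328)*(0.596) + (0.596)*(0.734) = 0.960952.
  denominator = (1)^2 + (0.328)^2 + (0.596)^2 + (0.734)^2 = 2.001556.
  rho(1) = 0.960952 / 2.001556 = 0.4801.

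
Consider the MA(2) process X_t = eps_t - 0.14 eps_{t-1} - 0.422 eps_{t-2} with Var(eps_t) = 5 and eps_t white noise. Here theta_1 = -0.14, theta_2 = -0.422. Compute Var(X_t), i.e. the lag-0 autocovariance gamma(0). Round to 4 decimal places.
\gamma(0) = 5.9884

For an MA(q) process X_t = eps_t + sum_i theta_i eps_{t-i} with
Var(eps_t) = sigma^2, the variance is
  gamma(0) = sigma^2 * (1 + sum_i theta_i^2).
  sum_i theta_i^2 = (-0.14)^2 + (-0.422)^2 = 0.0196 + 0.178084 = 0.197684.
  gamma(0) = 5 * (1 + 0.197684) = 5 * 1.197684 = 5.98842, which rounds to 5.9884.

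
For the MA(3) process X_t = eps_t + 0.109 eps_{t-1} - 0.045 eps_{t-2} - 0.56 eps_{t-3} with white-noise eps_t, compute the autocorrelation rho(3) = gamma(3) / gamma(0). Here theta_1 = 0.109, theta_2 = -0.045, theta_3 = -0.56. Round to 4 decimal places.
\rho(3) = -0.4218

For an MA(q) process with theta_0 = 1, the autocovariance is
  gamma(k) = sigma^2 * sum_{i=0..q-k} theta_i * theta_{i+k},
and rho(k) = gamma(k) / gamma(0). Sigma^2 cancels.
  numerator   = (1)*(-0.56) = -0.56.
  denominator = (1)^2 + (0.109)^2 + (-0.045)^2 + (-0.56)^2 = 1.327506.
  rho(3) = -0.56 / 1.327506 = -0.4218.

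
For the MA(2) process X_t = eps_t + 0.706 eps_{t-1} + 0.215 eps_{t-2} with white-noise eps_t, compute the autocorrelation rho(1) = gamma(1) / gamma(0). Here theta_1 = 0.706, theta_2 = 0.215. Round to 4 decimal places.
\rho(1) = 0.5553

For an MA(q) process with theta_0 = 1, the autocovariance is
  gamma(k) = sigma^2 * sum_{i=0..q-k} theta_i * theta_{i+k},
and rho(k) = gamma(k) / gamma(0). Sigma^2 cancels.
  numerator   = (1)*(0.706) + (0.706)*(0.215) = 0.85779.
  denominator = (1)^2 + (0.706)^2 + (0.215)^2 = 1.544661.
  rho(1) = 0.85779 / 1.544661 = 0.5553.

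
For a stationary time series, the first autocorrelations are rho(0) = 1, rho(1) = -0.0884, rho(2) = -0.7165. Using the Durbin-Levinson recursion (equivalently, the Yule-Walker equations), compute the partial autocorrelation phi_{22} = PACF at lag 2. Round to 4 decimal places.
\phi_{22} = -0.7300

The PACF at lag k is phi_{kk}, the last component of the solution
to the Yule-Walker system G_k phi = r_k where
  (G_k)_{ij} = rho(|i - j|), (r_k)_i = rho(i), i,j = 1..k.
Equivalently, Durbin-Levinson gives phi_{kk} iteratively:
  phi_{11} = rho(1)
  phi_{kk} = [rho(k) - sum_{j=1..k-1} phi_{k-1,j} rho(k-j)]
            / [1 - sum_{j=1..k-1} phi_{k-1,j} rho(j)],
  phi_{k,j} = phi_{k-1,j} - phi_{kk} phi_{k-1,k-j},  j = 1..k-1.
Step k = 1:
  phi_11 = rho(1) = -0.0884.
Step k = 2:
  phi_22 = [rho(2) - phi_11 rho(1)] / [1 - phi_11 rho(1)] = [-0.7165 - (-0.0884)(-0.0884)] / [1 - (-0.0884)(-0.0884)]
         = -0.72431456 / 0.99218544 = -0.73.
Therefore phi_{22} = -0.7300.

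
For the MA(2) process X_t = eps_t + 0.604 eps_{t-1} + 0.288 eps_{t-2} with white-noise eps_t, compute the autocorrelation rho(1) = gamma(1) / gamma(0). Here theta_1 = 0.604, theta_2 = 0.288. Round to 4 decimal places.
\rho(1) = 0.5373

For an MA(q) process with theta_0 = 1, the autocovariance is
  gamma(k) = sigma^2 * sum_{i=0..q-k} theta_i * theta_{i+k},
and rho(k) = gamma(k) / gamma(0). Sigma^2 cancels.
  numerator   = (1)*(0.604) + (0.604)*(0.288) = 0.777952.
  denominator = (1)^2 + (0.604)^2 + (0.288)^2 = 1.44776.
  rho(1) = 0.777952 / 1.44776 = 0.5373.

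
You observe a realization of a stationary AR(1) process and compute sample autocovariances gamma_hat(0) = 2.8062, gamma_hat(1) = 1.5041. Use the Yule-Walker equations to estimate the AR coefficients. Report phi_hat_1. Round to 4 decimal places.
\hat\phi_{1} = 0.5360

The Yule-Walker equations for an AR(p) process read, in matrix form,
  Gamma_p phi = r_p,   with   (Gamma_p)_{ij} = gamma(|i - j|),
                       (r_p)_i = gamma(i),   i,j = 1..p.
Substitute the sample gammas (Toeplitz matrix and right-hand side of size 1):
  Gamma_p = [[2.8062]]
  r_p     = [1.5041]
With p = 1 this is the single equation gamma(0) phi_1 = gamma(1):
  phi_hat_1 = gamma(1) / gamma(0) = 1.5041 / 2.8062 = 0.5360.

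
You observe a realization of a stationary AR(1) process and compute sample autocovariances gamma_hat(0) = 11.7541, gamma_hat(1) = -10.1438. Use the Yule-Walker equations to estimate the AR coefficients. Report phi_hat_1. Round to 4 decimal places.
\hat\phi_{1} = -0.8630

The Yule-Walker equations for an AR(p) process read, in matrix form,
  Gamma_p phi = r_p,   with   (Gamma_p)_{ij} = gamma(|i - j|),
                       (r_p)_i = gamma(i),   i,j = 1..p.
Substitute the sample gammas (Toeplitz matrix and right-hand side of size 1):
  Gamma_p = [[11.7541]]
  r_p     = [-10.1438]
With p = 1 this is the single equation gamma(0) phi_1 = gamma(1):
  phi_hat_1 = gamma(1) / gamma(0) = -10.1438 / 11.7541 = -0.8630.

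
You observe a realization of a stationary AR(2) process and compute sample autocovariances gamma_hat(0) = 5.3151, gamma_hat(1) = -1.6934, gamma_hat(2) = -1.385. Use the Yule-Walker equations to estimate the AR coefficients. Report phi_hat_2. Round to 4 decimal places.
\hat\phi_{2} = -0.4030

The Yule-Walker equations for an AR(p) process read, in matrix form,
  Gamma_p phi = r_p,   with   (Gamma_p)_{ij} = gamma(|i - j|),
                       (r_p)_i = gamma(i),   i,j = 1..p.
Substitute the sample gammas (Toeplitz matrix and right-hand side of size 2):
  Gamma_p = [[5.3151, -1.6934], [-1.6934, 5.3151]]
  r_p     = [-1.6934, -1.385]
Written out:
  5.3151 phi_1 - 1.6934 phi_2 = -1.6934
  -1.6934 phi_1 + 5.3151 phi_2 = -1.385
Solve by Cramer's rule:
  det = gamma(0)^2 - gamma(1)^2 = (5.3151)^2 - (-1.6934)^2 = 28.25028801 - 2.86760356 = 25.38268445
  phi_hat_1 = [gamma(1) gamma(0) - gamma(1) gamma(2)] / det = [(-1.6934)(5.3151) - (-1.6934)(-1.385)] / 25.38268445 = -11.34594934 / 25.38268445 = -0.447
  phi_hat_2 = [gamma(0) gamma(2) - gamma(1)^2] / det = [(5.3151)(-1.385) - (-1.6934)^2] / 25.38268445 = -10.22901706 / 25.38268445 = -0.403
So phi_hat = [-0.4470, -0.4030].
Therefore phi_hat_2 = -0.4030.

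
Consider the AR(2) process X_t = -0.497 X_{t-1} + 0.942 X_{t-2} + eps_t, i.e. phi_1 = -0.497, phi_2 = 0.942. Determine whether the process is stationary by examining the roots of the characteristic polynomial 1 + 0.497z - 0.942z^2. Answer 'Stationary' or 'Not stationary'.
\text{Not stationary}

The AR(p) characteristic polynomial is P(z) = 1 + 0.497z - 0.942z^2.
Stationarity requires all roots to lie outside the unit circle, i.e. |z| > 1 for every root.
Set 1 + (0.497) z + (-0.942) z^2 = 0, i.e. a z^2 + b z + c = 0 with a = -0.942, b = 0.497, c = 1.
Discriminant D = b^2 - 4ac = (0.497)^2 - 4*(-0.942)*1 = 0.247009 - (-3.768) = 4.015009.
D >= 0, so the roots are real: z = (-b +/- sqrt(D)) / (2a) = (-0.497 +/- 2.003749) / (-1.884).
  z_1 = (-0.497 + 2.003749) / (-1.884) = -0.7998,   |z_1| = 0.7998.
  z_2 = (-0.497 - 2.003749) / (-1.884) = 1.3274,   |z_2| = 1.3274.
Moduli of all roots: 0.7998, 1.3274.
All moduli strictly greater than 1? No.
Verdict: Not stationary.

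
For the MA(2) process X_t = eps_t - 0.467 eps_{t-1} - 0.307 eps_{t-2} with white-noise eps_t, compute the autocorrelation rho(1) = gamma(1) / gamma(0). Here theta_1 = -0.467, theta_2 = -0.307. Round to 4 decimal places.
\rho(1) = -0.2466

For an MA(q) process with theta_0 = 1, the autocovariance is
  gamma(k) = sigma^2 * sum_{i=0..q-k} theta_i * theta_{i+k},
and rho(k) = gamma(k) / gamma(0). Sigma^2 cancels.
  numerator   = (1)*(-0.467) + (-0.467)*(-0.307) = -0.323631.
  denominator = (1)^2 + (-0.467)^2 + (-0.307)^2 = 1.312338.
  rho(1) = -0.323631 / 1.312338 = -0.2466.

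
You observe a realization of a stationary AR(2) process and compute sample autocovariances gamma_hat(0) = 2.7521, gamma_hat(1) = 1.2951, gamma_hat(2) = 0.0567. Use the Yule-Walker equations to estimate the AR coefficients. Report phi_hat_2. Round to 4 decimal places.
\hat\phi_{2} = -0.2580

The Yule-Walker equations for an AR(p) process read, in matrix form,
  Gamma_p phi = r_p,   with   (Gamma_p)_{ij} = gamma(|i - j|),
                       (r_p)_i = gamma(i),   i,j = 1..p.
Substitute the sample gammas (Toeplitz matrix and right-hand side of size 2):
  Gamma_p = [[2.7521, 1.2951], [1.2951, 2.7521]]
  r_p     = [1.2951, 0.0567]
Written out:
  2.7521 phi_1 + 1.2951 phi_2 = 1.2951
  1.2951 phi_1 + 2.7521 phi_2 = 0.0567
Solve by Cramer's rule:
  det = gamma(0)^2 - gamma(1)^2 = (2.7521)^2 - (1.2951)^2 = 7.57405441 - 1.67728401 = 5.8967704
  phi_hat_1 = [gamma(1) gamma(0) - gamma(1) gamma(2)] / det = [(1.2951)(2.7521) - (1.2951)(0.0567)] / 5.8967704 = 3.49081254 / 5.8967704 = 0.592
  phi_hat_2 = [gamma(0) gamma(2) - gamma(1)^2] / det = [(2.7521)(0.0567) - (1.2951)^2] / 5.8967704 = -1.52123994 / 5.8967704 = -0.258
So phi_hat = [0.5920, -0.2580].
Therefore phi_hat_2 = -0.2580.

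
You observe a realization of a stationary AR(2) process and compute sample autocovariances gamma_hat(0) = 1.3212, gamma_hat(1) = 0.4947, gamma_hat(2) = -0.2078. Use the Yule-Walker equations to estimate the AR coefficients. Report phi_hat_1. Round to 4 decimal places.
\hat\phi_{1} = 0.5040

The Yule-Walker equations for an AR(p) process read, in matrix form,
  Gamma_p phi = r_p,   with   (Gamma_p)_{ij} = gamma(|i - j|),
                       (r_p)_i = gamma(i),   i,j = 1..p.
Substitute the sample gammas (Toeplitz matrix and right-hand side of size 2):
  Gamma_p = [[1.3212, 0.4947], [0.4947, 1.3212]]
  r_p     = [0.4947, -0.2078]
Written out:
  1.3212 phi_1 + 0.4947 phi_2 = 0.4947
  0.4947 phi_1 + 1.3212 phi_2 = -0.2078
Solve by Cramer's rule:
  det = gamma(0)^2 - gamma(1)^2 = (1.3212)^2 - (0.4947)^2 = 1.74556944 - 0.24472809 = 1.50084135
  phi_hat_1 = [gamma(1) gamma(0) - gamma(1) gamma(2)] / det = [(0.4947)(1.3212) - (0.4947)(-0.2078)] / 1.50084135 = 0.7563963 / 1.50084135 = 0.504
  phi_hat_2 = [gamma(0) gamma(2) - gamma(1)^2] / det = [(1.3212)(-0.2078) - (0.4947)^2] / 1.50084135 = -0.51927345 / 1.50084135 = -0.346
So phi_hat = [0.5040, -0.3460].
Therefore phi_hat_1 = 0.5040.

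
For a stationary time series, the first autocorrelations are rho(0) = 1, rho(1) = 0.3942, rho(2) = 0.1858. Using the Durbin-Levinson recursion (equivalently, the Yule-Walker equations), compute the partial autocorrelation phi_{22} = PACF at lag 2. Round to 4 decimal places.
\phi_{22} = 0.0360

The PACF at lag k is phi_{kk}, the last component of the solution
to the Yule-Walker system G_k phi = r_k where
  (G_k)_{ij} = rho(|i - j|), (r_k)_i = rho(i), i,j = 1..k.
Equivalently, Durbin-Levinson gives phi_{kk} iteratively:
  phi_{11} = rho(1)
  phi_{kk} = [rho(k) - sum_{j=1..k-1} phi_{k-1,j} rho(k-j)]
            / [1 - sum_{j=1..k-1} phi_{k-1,j} rho(j)],
  phi_{k,j} = phi_{k-1,j} - phi_{kk} phi_{k-1,k-j},  j = 1..k-1.
Step k = 1:
  phi_11 = rho(1) = 0.3942.
Step k = 2:
  phi_22 = [rho(2) - phi_11 rho(1)] / [1 - phi_11 rho(1)] = [0.1858 - (0.3942)(0.3942)] / [1 - (0.3942)(0.3942)]
         = 0.03040636 / 0.84460636 = 0.036.
Therefore phi_{22} = 0.0360.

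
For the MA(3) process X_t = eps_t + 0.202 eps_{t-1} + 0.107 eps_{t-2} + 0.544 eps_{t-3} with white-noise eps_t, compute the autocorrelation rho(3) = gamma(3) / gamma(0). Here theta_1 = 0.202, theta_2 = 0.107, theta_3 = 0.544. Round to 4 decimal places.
\rho(3) = 0.4035

For an MA(q) process with theta_0 = 1, the autocovariance is
  gamma(k) = sigma^2 * sum_{i=0..q-k} theta_i * theta_{i+k},
and rho(k) = gamma(k) / gamma(0). Sigma^2 cancels.
  numerator   = (1)*(0.544) = 0.544.
  denominator = (1)^2 + (0.202)^2 + (0.107)^2 + (0.544)^2 = 1.348189.
  rho(3) = 0.544 / 1.348189 = 0.4035.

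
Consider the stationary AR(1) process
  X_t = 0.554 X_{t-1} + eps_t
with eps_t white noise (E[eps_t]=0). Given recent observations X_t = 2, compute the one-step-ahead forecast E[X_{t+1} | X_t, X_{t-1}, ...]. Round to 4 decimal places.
E[X_{t+1} \mid \mathcal F_t] = 1.1080

For an AR(p) model X_t = c + sum_i phi_i X_{t-i} + eps_t, the
one-step-ahead conditional mean is
  E[X_{t+1} | X_t, ...] = c + sum_i phi_i X_{t+1-i}.
Substitute known values:
  E[X_{t+1} | ...] = (0.554) * (2)
                   = 1.1080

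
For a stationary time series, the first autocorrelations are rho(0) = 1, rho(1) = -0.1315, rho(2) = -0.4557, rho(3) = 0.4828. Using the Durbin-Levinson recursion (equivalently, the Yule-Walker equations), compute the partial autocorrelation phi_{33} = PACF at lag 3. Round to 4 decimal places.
\phi_{33} = 0.4380

The PACF at lag k is phi_{kk}, the last component of the solution
to the Yule-Walker system G_k phi = r_k where
  (G_k)_{ij} = rho(|i - j|), (r_k)_i = rho(i), i,j = 1..k.
Equivalently, Durbin-Levinson gives phi_{kk} iteratively:
  phi_{11} = rho(1)
  phi_{kk} = [rho(k) - sum_{j=1..k-1} phi_{k-1,j} rho(k-j)]
            / [1 - sum_{j=1..k-1} phi_{k-1,j} rho(j)],
  phi_{k,j} = phi_{k-1,j} - phi_{kk} phi_{k-1,k-j},  j = 1..k-1.
Step k = 1:
  phi_11 = rho(1) = -0.1315.
Step k = 2:
  phi_22 = [rho(2) - phi_11 rho(1)] / [1 - phi_11 rho(1)] = [-0.4557 - (-0.1315)(-0.1315)] / [1 - (-0.1315)(-0.1315)]
         = -0.47299225 / 0.98270775 = -0.481315.
  Update: phi_21 = phi_11 - phi_22 phi_11 = -0.1315 - (-0.481315)(-0.1315) = -0.194793.
Step k = 3:
  phi_33 = [rho(3) - phi_21 rho(2) - phi_22 rho(1)] / [1 - phi_21 rho(1) - phi_22 rho(2)]
    numerator   = 0.4828 - (-0.194793)(-0.4557) - (-0.481315)(-0.1315) = 0.33073989
    denominator = 1 - (-0.194793)(-0.1315) - (-0.481315)(-0.4557) = 0.75504936
  phi_33 = 0.33073989 / 0.75504936 = 0.438.
Therefore phi_{33} = 0.4380.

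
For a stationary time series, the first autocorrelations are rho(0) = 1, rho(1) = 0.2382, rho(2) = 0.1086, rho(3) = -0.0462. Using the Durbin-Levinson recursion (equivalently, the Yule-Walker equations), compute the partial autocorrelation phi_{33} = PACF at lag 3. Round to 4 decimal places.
\phi_{33} = -0.0890

The PACF at lag k is phi_{kk}, the last component of the solution
to the Yule-Walker system G_k phi = r_k where
  (G_k)_{ij} = rho(|i - j|), (r_k)_i = rho(i), i,j = 1..k.
Equivalently, Durbin-Levinson gives phi_{kk} iteratively:
  phi_{11} = rho(1)
  phi_{kk} = [rho(k) - sum_{j=1..k-1} phi_{k-1,j} rho(k-j)]
            / [1 - sum_{j=1..k-1} phi_{k-1,j} rho(j)],
  phi_{k,j} = phi_{k-1,j} - phi_{kk} phi_{k-1,k-j},  j = 1..k-1.
Step k = 1:
  phi_11 = rho(1) = 0.2382.
Step k = 2:
  phi_22 = [rho(2) - phi_11 rho(1)] / [1 - phi_11 rho(1)] = [0.1086 - (0.2382)(0.2382)] / [1 - (0.2382)(0.2382)]
         = 0.05186076 / 0.94326076 = 0.05498.
  Update: phi_21 = phi_11 - phi_22 phi_11 = 0.2382 - (0.05498)(0.2382) = 0.225104.
Step k = 3:
  phi_33 = [rho(3) - phi_21 rho(2) - phi_22 rho(1)] / [1 - phi_21 rho(1) - phi_22 rho(2)]
    numerator   = -0.0462 - (0.225104)(0.1086) - (0.05498)(0.2382) = -0.08374257
    denominator = 1 - (0.225104)(0.2382) - (0.05498)(0.1086) = 0.94040944
  phi_33 = -0.08374257 / 0.94040944 = -0.089.
Therefore phi_{33} = -0.0890.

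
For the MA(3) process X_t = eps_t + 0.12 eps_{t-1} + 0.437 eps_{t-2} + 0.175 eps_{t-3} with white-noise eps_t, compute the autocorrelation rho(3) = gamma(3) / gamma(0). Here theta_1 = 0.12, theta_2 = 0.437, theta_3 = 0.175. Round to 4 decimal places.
\rho(3) = 0.1416

For an MA(q) process with theta_0 = 1, the autocovariance is
  gamma(k) = sigma^2 * sum_{i=0..q-k} theta_i * theta_{i+k},
and rho(k) = gamma(k) / gamma(0). Sigma^2 cancels.
  numerator   = (1)*(0.175) = 0.175.
  denominator = (1)^2 + (0.12)^2 + (0.437)^2 + (0.175)^2 = 1.235994.
  rho(3) = 0.175 / 1.235994 = 0.1416.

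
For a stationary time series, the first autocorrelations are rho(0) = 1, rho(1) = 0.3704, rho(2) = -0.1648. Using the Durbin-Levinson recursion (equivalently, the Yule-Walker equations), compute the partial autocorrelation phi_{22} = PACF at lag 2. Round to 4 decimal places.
\phi_{22} = -0.3500

The PACF at lag k is phi_{kk}, the last component of the solution
to the Yule-Walker system G_k phi = r_k where
  (G_k)_{ij} = rho(|i - j|), (r_k)_i = rho(i), i,j = 1..k.
Equivalently, Durbin-Levinson gives phi_{kk} iteratively:
  phi_{11} = rho(1)
  phi_{kk} = [rho(k) - sum_{j=1..k-1} phi_{k-1,j} rho(k-j)]
            / [1 - sum_{j=1..k-1} phi_{k-1,j} rho(j)],
  phi_{k,j} = phi_{k-1,j} - phi_{kk} phi_{k-1,k-j},  j = 1..k-1.
Step k = 1:
  phi_11 = rho(1) = 0.3704.
Step k = 2:
  phi_22 = [rho(2) - phi_11 rho(1)] / [1 - phi_11 rho(1)] = [-0.1648 - (0.3704)(0.3704)] / [1 - (0.3704)(0.3704)]
         = -0.30199616 / 0.86280384 = -0.35.
Therefore phi_{22} = -0.3500.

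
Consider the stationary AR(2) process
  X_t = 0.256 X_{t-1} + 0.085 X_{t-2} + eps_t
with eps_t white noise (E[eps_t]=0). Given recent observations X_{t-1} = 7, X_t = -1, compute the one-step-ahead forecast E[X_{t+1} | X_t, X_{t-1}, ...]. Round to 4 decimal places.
E[X_{t+1} \mid \mathcal F_t] = 0.3390

For an AR(p) model X_t = c + sum_i phi_i X_{t-i} + eps_t, the
one-step-ahead conditional mean is
  E[X_{t+1} | X_t, ...] = c + sum_i phi_i X_{t+1-i}.
Substitute known values:
  E[X_{t+1} | ...] = (0.256) * (-1) + (0.085) * (7)
                   = 0.3390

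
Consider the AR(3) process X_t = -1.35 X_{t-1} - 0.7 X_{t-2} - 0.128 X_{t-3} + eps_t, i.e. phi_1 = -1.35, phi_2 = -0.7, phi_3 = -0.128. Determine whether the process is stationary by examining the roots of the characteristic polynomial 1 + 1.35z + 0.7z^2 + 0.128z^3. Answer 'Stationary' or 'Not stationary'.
\text{Stationary}

The AR(p) characteristic polynomial is P(z) = 1 + 1.35z + 0.7z^2 + 0.128z^3.
Stationarity requires all roots to lie outside the unit circle, i.e. |z| > 1 for every root.
Degree 3: look for a simple real root z0 first, then factor out (1 - z/z0) and solve the remaining quadratic.
Testing z0 = -2.5: P(-2.5) = 1 + (1.35)(-2.5) + (0.7)(-2.5)^2 + (0.128)(-2.5)^3
  = 1 + (-3.375) + (4.375) + (-2) = 0.  So z_0 = -2.5 is a root, |z_0| = 2.5.
Divide out the factor (1 + 0.4 z) = (1 - z/z0) (since 1/z0 = -0.4):
  P(z) = (1 + 0.4 z)(1 + (0.95) z + (0.32) z^2)
  [check: z-coef 0.95 - (-0.4) = 1.35; z^2-coef 0.32 - (-0.4)(0.95) = 0.7; z^3-coef -(-0.4)(0.32) = 0.128.]
Remaining roots from the quadratic factor 1 + (0.95) z + (0.32) z^2:
  Set 1 + (0.95) z + (0.32) z^2 = 0, i.e. a z^2 + b z + c = 0 with a = 0.32, b = 0.95, c = 1.
  Discriminant D = b^2 - 4ac = (0.95)^2 - 4*(0.32)*1 = 0.9025 - (1.28) = -0.3775.
  D < 0, so the roots are the complex-conjugate pair z = (-b +/- i sqrt(-D)) / (2a) = -1.4844 +/- 0.96i.
  For a conjugate pair |z|^2 = z * conj(z) = (product of roots) = c/a = 1/(0.32) = 3.125, so |z| = sqrt(3.125) = 1.7678 for both roots.
Moduli of all roots: 2.5000, 1.7678, 1.7678.
All moduli strictly greater than 1? Yes.
Verdict: Stationary.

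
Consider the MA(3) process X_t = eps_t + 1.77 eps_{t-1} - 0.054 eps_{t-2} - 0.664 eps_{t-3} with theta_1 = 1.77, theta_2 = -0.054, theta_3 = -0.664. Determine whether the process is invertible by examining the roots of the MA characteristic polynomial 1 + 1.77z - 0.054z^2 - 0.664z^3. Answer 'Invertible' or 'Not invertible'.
\text{Not invertible}

The MA(q) characteristic polynomial is P(z) = 1 + 1.77z - 0.054z^2 - 0.664z^3.
Invertibility requires all roots to lie outside the unit circle, i.e. |z| > 1 for every root.
Degree 3: look for a simple real root z0 first, then factor out (1 - z/z0) and solve the remaining quadratic.
Testing z0 = -1.25: P(-1.25) = 1 + (1.77)(-1.25) + (-0.054)(-1.25)^2 + (-0.664)(-1.25)^3
  = 1 + (-2.2125) + (-0.084375) + (1.296875) = 0.  So z_0 = -1.25 is a root, |z_0| = 1.25.
Divide out the factor (1 + 0.8 z) = (1 - z/z0) (since 1/z0 = -0.8):
  P(z) = (1 + 0.8 z)(1 + (0.97) z + (-0.83) z^2)
  [check: z-coef 0.97 - (-0.8) = 1.77; z^2-coef -0.83 - (-0.8)(0.97) = -0.054; z^3-coef -(-0.8)(-0.83) = -0.664.]
Remaining roots from the quadratic factor 1 + (0.97) z + (-0.83) z^2:
  Set 1 + (0.97) z + (-0.83) z^2 = 0, i.e. a z^2 + b z + c = 0 with a = -0.83, b = 0.97, c = 1.
  Discriminant D = b^2 - 4ac = (0.97)^2 - 4*(-0.83)*1 = 0.9409 - (-3.32) = 4.2609.
  D >= 0, so the roots are real: z = (-b +/- sqrt(D)) / (2a) = (-0.97 +/- 2.064195) / (-1.66).
    z_1 = (-0.97 + 2.064195) / (-1.66) = -0.6592,   |z_1| = 0.6592.
    z_2 = (-0.97 - 2.064195) / (-1.66) = 1.8278,   |z_2| = 1.8278.
Moduli of all roots: 1.2500, 0.6592, 1.8278.
All moduli strictly greater than 1? No.
Verdict: Not invertible.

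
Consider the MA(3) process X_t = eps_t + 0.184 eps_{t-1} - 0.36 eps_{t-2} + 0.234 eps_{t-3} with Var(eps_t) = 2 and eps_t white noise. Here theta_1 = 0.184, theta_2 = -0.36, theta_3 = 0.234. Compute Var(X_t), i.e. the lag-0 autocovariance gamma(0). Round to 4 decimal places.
\gamma(0) = 2.4364

For an MA(q) process X_t = eps_t + sum_i theta_i eps_{t-i} with
Var(eps_t) = sigma^2, the variance is
  gamma(0) = sigma^2 * (1 + sum_i theta_i^2).
  sum_i theta_i^2 = (0.184)^2 + (-0.36)^2 + (0.234)^2 = 0.033856 + 0.1296 + 0.054756 = 0.218212.
  gamma(0) = 2 * (1 + 0.218212) = 2 * 1.218212 = 2.436424, which rounds to 2.4364.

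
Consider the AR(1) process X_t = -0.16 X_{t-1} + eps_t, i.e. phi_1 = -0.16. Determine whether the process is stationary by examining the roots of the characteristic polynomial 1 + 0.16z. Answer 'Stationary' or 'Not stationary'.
\text{Stationary}

The AR(p) characteristic polynomial is P(z) = 1 + 0.16z.
Stationarity requires all roots to lie outside the unit circle, i.e. |z| > 1 for every root.
This is linear in z: 1 + (0.16) z = 0  =>  z = -1/(0.16) = -6.25,  |z| = 6.25.
Moduli of all roots: 6.2500.
All moduli strictly greater than 1? Yes.
Verdict: Stationary.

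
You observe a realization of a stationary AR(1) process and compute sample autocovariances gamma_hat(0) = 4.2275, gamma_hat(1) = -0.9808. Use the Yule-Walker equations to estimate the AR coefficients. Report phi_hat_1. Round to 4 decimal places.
\hat\phi_{1} = -0.2320

The Yule-Walker equations for an AR(p) process read, in matrix form,
  Gamma_p phi = r_p,   with   (Gamma_p)_{ij} = gamma(|i - j|),
                       (r_p)_i = gamma(i),   i,j = 1..p.
Substitute the sample gammas (Toeplitz matrix and right-hand side of size 1):
  Gamma_p = [[4.2275]]
  r_p     = [-0.9808]
With p = 1 this is the single equation gamma(0) phi_1 = gamma(1):
  phi_hat_1 = gamma(1) / gamma(0) = -0.9808 / 4.2275 = -0.2320.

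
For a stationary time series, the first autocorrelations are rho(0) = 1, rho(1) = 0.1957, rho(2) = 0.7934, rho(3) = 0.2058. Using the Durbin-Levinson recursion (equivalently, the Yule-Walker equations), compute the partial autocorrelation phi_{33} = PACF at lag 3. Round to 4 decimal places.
\phi_{33} = 0.0509

The PACF at lag k is phi_{kk}, the last component of the solution
to the Yule-Walker system G_k phi = r_k where
  (G_k)_{ij} = rho(|i - j|), (r_k)_i = rho(i), i,j = 1..k.
Equivalently, Durbin-Levinson gives phi_{kk} iteratively:
  phi_{11} = rho(1)
  phi_{kk} = [rho(k) - sum_{j=1..k-1} phi_{k-1,j} rho(k-j)]
            / [1 - sum_{j=1..k-1} phi_{k-1,j} rho(j)],
  phi_{k,j} = phi_{k-1,j} - phi_{kk} phi_{k-1,k-j},  j = 1..k-1.
Step k = 1:
  phi_11 = rho(1) = 0.1957.
Step k = 2:
  phi_22 = [rho(2) - phi_11 rho(1)] / [1 - phi_11 rho(1)] = [0.7934 - (0.1957)(0.1957)] / [1 - (0.1957)(0.1957)]
         = 0.75510151 / 0.96170151 = 0.785172.
  Update: phi_21 = phi_11 - phi_22 phi_11 = 0.1957 - (0.785172)(0.1957) = 0.042042.
Step k = 3:
  phi_33 = [rho(3) - phi_21 rho(2) - phi_22 rho(1)] / [1 - phi_21 rho(1) - phi_22 rho(2)]
    numerator   = 0.2058 - (0.042042)(0.7934) - (0.785172)(0.1957) = 0.01878583
    denominator = 1 - (0.042042)(0.1957) - (0.785172)(0.7934) = 0.36881662
  phi_33 = 0.01878583 / 0.36881662 = 0.0509.
Therefore phi_{33} = 0.0509.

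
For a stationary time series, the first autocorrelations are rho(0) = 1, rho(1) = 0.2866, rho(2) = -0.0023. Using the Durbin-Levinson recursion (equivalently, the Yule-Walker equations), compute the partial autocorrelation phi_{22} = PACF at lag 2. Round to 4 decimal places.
\phi_{22} = -0.0920

The PACF at lag k is phi_{kk}, the last component of the solution
to the Yule-Walker system G_k phi = r_k where
  (G_k)_{ij} = rho(|i - j|), (r_k)_i = rho(i), i,j = 1..k.
Equivalently, Durbin-Levinson gives phi_{kk} iteratively:
  phi_{11} = rho(1)
  phi_{kk} = [rho(k) - sum_{j=1..k-1} phi_{k-1,j} rho(k-j)]
            / [1 - sum_{j=1..k-1} phi_{k-1,j} rho(j)],
  phi_{k,j} = phi_{k-1,j} - phi_{kk} phi_{k-1,k-j},  j = 1..k-1.
Step k = 1:
  phi_11 = rho(1) = 0.2866.
Step k = 2:
  phi_22 = [rho(2) - phi_11 rho(1)] / [1 - phi_11 rho(1)] = [-0.0023 - (0.2866)(0.2866)] / [1 - (0.2866)(0.2866)]
         = -0.08443956 / 0.91786044 = -0.092.
Therefore phi_{22} = -0.0920.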